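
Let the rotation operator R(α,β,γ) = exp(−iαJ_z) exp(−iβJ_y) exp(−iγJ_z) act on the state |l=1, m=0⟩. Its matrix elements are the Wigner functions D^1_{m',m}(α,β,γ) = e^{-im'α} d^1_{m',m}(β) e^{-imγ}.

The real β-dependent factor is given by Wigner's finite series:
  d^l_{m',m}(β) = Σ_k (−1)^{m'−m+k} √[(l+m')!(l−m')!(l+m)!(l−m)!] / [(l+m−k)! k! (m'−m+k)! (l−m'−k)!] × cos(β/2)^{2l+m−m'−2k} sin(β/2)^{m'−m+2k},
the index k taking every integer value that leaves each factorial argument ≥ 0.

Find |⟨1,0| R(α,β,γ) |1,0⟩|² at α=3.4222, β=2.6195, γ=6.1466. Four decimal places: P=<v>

First d^1_{0,0}(β=2.6195), then the phase factors e^{-i(0)α} and e^{-i(0)γ}:
c=cos(2.6195/2)=0.258092, s=sin(2.6195/2)=0.966120; N=√[1·1·1·1]=1.000000
k∈{0,1} keeps every argument non-negative
  k=0: (−1)^0·1.0000/(1)·0.2581^2·0.9661^0 = +0.066611
  k=1: (−1)^1·1.0000/(1)·0.2581^0·0.9661^2 = -0.933389
d^1_{0,0}(2.6195) = +0.066611 -0.933389 = -0.866777
|D^1_{0,0}|² = |d^1_{0,0}(β)|² = (-0.866777)² = 0.751303 (the z-rotation phases have unit modulus)

P=0.7513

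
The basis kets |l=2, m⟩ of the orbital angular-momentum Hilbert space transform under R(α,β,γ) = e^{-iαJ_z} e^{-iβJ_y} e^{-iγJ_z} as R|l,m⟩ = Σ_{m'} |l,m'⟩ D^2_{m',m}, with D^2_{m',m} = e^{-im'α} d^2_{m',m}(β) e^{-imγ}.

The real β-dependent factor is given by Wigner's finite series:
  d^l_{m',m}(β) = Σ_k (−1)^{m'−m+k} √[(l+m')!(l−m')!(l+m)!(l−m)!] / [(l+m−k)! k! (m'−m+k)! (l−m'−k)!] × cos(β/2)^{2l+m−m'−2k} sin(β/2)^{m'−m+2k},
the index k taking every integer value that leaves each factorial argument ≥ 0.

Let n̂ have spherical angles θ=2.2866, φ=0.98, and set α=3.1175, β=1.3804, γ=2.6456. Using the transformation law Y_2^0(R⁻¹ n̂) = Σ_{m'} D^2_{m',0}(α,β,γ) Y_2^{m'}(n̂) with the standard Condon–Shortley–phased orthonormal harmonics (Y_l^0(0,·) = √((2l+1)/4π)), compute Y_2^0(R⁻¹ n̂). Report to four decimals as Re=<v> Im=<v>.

Re=-0.0576 Im=0.0000

Need the full column D^2_{m',0} for m'=−2..2 at α=3.1175, β=1.3804, γ=2.6456.
cos(β/2)=0.771119, sin(β/2)=0.636691
d^2_{-2,0}: single k=2 term ⇒ +0.590440;  D = +0.589755-0.028440i
d^2_{-1,0}: k∈[1..2] ⇒ +0.715103 -0.487510 = +0.227592;  D = -0.227526+0.005483i
d^2_{0,0}: k∈[0..2] ⇒ +0.353578 -0.964185 +0.164330 = -0.446278;  D = -0.446278+0.000000i
d^2_{1,0}: k∈[0..1] ⇒ -0.715103 +0.487510 = -0.227592;  D = +0.227526+0.005483i
d^2_{2,0}: single k=0 term ⇒ +0.590440;  D = +0.589755+0.028440i
Y_2^{m'}(θ=2.2866,φ=0.98) and Σ D·Y over m':
  (+0.5898-0.0284i)·(-0.0835-0.2035i)  (-0.2275+0.0055i)·(-0.2131+0.3177i)  (-0.4463+0.0000i)·(+0.0921+0.0000i)  (+0.2275+0.0055i)·(+0.2131+0.3177i)  (+0.5898+0.0284i)·(-0.0835+0.2035i)
Y_2^0(R⁻¹ n̂) = -0.057613-0.000000i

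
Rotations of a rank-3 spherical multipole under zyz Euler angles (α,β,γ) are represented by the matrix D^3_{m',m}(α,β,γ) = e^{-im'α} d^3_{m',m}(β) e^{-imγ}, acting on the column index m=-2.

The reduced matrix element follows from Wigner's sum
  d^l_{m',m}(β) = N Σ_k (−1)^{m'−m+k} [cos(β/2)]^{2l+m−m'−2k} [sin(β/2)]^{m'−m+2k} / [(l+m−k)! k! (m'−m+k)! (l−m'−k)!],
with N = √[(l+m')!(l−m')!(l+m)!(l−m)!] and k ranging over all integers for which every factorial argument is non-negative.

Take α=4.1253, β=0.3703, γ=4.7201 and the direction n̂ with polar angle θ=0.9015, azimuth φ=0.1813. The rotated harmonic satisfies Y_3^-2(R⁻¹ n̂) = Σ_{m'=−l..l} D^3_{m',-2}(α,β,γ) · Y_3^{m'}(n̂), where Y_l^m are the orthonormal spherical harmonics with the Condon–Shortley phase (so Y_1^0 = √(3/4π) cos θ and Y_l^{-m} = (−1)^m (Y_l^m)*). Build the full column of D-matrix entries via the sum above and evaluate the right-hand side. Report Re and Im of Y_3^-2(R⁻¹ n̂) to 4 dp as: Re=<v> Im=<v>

Need the full column D^3_{m',-2} for m'=−3..3 at α=4.1253, β=0.3703, γ=4.7201.
cos(β/2)=0.982909, sin(β/2)=0.184094
d^3_{-3,-2}: single k=1 term ⇒ +0.413696;  D = -0.407374+0.072048i
d^3_{-2,-2}: k∈[0..1] ⇒ +0.901735 -0.158162 = +0.743573;  D = +0.297786-0.681340i
d^3_{-1,-2}: k∈[0..1] ⇒ -0.534079 +0.037470 = -0.496608;  D = -0.268682-0.417648i
d^3_{0,-2}: k∈[0..1] ⇒ +0.173258 -0.006078 = +0.167180;  D = -0.167160-0.002578i
d^3_{1,-2}: k∈[0..1] ⇒ -0.037470 +0.000657 = -0.036813;  D = -0.020863+0.030331i
d^3_{2,-2}: k∈[0..1] ⇒ +0.005548 -0.000039 = +0.005509;  D = +0.002050+0.005114i
d^3_{3,-2}: single k=0 term ⇒ -0.000509;  D = +0.000498+0.000104i
Y_3^{m'}(θ=0.9015,φ=0.1813) and Σ D·Y over m':
  (-0.4074+0.0720i)·(+0.1722-0.1041i)  (+0.2978-0.6813i)·(+0.3646-0.1383i)  (-0.2687-0.4176i)·(+0.2305-0.0423i)  (-0.1672-0.0026i)·(-0.2490+0.0000i)  (-0.0209+0.0303i)·(-0.2305-0.0423i)  (+0.0020+0.0051i)·(+0.3646+0.1383i)  (+0.0005+0.0001i)·(-0.1722-0.1041i)
Y_3^-2(R⁻¹ n̂) = -0.080235-0.323118i

Re=-0.0802 Im=-0.3231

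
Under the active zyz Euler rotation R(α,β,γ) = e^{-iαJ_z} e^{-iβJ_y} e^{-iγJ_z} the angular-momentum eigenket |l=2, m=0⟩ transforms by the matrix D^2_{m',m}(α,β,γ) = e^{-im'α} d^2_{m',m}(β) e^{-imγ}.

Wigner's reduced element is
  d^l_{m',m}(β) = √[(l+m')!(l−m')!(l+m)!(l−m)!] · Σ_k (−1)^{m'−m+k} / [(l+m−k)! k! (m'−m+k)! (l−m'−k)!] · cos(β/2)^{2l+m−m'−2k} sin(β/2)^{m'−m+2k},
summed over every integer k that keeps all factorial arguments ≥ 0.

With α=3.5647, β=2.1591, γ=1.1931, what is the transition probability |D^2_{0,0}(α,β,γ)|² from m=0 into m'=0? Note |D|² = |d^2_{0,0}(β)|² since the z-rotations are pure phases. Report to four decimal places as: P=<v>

P=0.0014

First d^2_{0,0}(β=2.1591), then the phase factors e^{-i(0)α} and e^{-i(0)γ}:
Half-angle: c=0.471725, s=0.881746. N=√(2·2·2·2)=4.000000
Admissible k: 0..2 (factorial args all ≥0)
  k=0: (−1)^0·4.0000/(4)·0.4717^4·0.8817^0 = +0.049517
  k=1: (−1)^1·4.0000/(1)·0.4717^2·0.8817^2 = -0.692030
  k=2: (−1)^2·4.0000/(4)·0.4717^0·0.8817^4 = +0.604468
d^2_{0,0}(2.1591) = +0.049517 -0.692030 +0.604468 = -0.038045
|D^2_{0,0}|² = |d^2_{0,0}(β)|² = (-0.038045)² = 0.001447 (the z-rotation phases have unit modulus)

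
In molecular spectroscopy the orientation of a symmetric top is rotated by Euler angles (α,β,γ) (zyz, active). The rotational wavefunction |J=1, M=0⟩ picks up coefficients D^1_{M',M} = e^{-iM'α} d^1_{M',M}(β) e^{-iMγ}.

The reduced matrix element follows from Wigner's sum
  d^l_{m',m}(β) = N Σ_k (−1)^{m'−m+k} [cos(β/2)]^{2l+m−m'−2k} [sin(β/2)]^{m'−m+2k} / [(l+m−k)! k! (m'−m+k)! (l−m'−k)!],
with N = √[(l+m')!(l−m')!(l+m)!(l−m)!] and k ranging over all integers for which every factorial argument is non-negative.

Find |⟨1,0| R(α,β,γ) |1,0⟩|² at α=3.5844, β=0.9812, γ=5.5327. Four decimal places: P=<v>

First d^1_{0,0}(β=0.9812), then the phase factors e^{-i(0)α} and e^{-i(0)γ}:
c=cos(0.9812/2)=0.882050, s=sin(0.9812/2)=0.471155; N=√[1·1·1·1]=1.000000
Admissible k: 0..1 (factorial args all ≥0)
  k=0: (−1)^0·1.0000/(1)·0.8821^2·0.4712^0 = +0.778013
  k=1: (−1)^1·1.0000/(1)·0.8821^0·0.4712^2 = -0.221987
d^1_{0,0}(0.9812) = +0.778013 -0.221987 = +0.556026
|D^1_{0,0}|² = |d^1_{0,0}(β)|² = (+0.556026)² = 0.309164 (the z-rotation phases have unit modulus)

P=0.3092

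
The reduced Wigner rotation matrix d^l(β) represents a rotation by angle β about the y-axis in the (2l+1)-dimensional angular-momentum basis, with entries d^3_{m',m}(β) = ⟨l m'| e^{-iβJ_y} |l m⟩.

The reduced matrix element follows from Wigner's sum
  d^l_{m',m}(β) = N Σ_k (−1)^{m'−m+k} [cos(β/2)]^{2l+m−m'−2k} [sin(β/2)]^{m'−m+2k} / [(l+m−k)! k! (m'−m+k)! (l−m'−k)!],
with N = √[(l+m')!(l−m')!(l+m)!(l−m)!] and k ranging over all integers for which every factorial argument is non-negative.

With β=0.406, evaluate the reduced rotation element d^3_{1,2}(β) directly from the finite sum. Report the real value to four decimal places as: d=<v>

d=0.5260

d^3_{1,2}(β=0.406) via Wigner's sum:
Half-angle: c=0.979466, s=0.201609. N=√(24·2·120·1)=75.894664
The bounds max(0,m−m')=1 and min(l+m,l−m')=2 give 2 terms
  k=1: (−1)^0·75.8947/(24)·0.9795^5·0.2016^1 = +0.574720
  k=2: (−1)^1·75.8947/(12)·0.9795^3·0.2016^3 = -0.048700
d^3_{1,2}(0.406) = +0.574720 -0.048700 = +0.526020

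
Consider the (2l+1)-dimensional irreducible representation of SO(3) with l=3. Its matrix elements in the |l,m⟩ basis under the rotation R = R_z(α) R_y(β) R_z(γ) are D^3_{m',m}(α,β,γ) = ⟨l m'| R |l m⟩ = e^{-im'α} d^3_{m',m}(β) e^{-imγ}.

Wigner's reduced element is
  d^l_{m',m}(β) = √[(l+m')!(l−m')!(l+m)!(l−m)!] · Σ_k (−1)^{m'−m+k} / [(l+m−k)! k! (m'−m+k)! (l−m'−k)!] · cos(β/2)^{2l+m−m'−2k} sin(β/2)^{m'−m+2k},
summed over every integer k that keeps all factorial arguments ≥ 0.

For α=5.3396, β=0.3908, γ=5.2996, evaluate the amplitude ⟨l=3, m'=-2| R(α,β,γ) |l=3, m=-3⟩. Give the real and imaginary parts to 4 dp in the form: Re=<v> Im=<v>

D^3_{-2,-3}(5.3396,0.3908,5.2996) = e^{-i·-2·5.3396}·d^3_{-2,-3}(0.3908)·e^{-i·-3·5.2996}. Compute d first:
Half-angle: c=0.980970, s=0.194159. N=√(1·120·1·720)=293.938769
Admissible k: 0..0 (factorial args all ≥0)
  k=0: (−1)^1·293.9388/(120)·0.9810^5·0.1942^1 = -0.432028
d^3_{-2,-3}(0.3908) = -0.432028
D = (-0.311123-0.950370i)·(-0.432028)·(-0.981846-0.189681i) = -0.054093-0.428628i

Re=-0.0541 Im=-0.4286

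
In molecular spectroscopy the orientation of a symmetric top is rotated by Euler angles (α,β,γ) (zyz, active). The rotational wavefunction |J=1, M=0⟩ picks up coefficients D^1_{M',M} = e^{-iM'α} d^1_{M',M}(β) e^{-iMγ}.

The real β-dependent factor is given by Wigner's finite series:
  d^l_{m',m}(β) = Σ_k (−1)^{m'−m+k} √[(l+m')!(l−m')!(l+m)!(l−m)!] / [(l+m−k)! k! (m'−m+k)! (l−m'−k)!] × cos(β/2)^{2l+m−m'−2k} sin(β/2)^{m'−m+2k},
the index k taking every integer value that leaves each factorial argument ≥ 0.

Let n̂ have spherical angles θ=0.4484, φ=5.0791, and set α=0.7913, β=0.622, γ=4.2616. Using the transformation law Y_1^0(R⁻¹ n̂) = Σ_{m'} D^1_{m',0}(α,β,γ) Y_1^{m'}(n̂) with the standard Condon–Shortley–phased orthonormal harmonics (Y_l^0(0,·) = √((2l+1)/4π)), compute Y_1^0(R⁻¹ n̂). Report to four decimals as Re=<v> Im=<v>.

Need the full column D^1_{m',0} for m'=−1..1 at α=0.7913, β=0.622, γ=4.2616.
cos(β/2)=0.952028, sin(β/2)=0.306011
d^1_{-1,0}: single k=1 term ⇒ +0.412004;  D = +0.289606+0.293045i
d^1_{0,0}: k∈[0..1] ⇒ +0.906357 -0.093643 = +0.812715;  D = +0.812715+0.000000i
d^1_{1,0}: single k=0 term ⇒ -0.412004;  D = -0.289606+0.293045i
Y_1^{m'}(θ=0.4484,φ=5.0791) and Σ D·Y over m':
  (+0.2896+0.2930i)·(+0.0537+0.1398i)  (+0.8127+0.0000i)·(+0.4403+0.0000i)  (-0.2896+0.2930i)·(-0.0537+0.1398i)
Y_1^0(R⁻¹ n̂) = +0.306996+0.000000i

Re=0.3070 Im=0.0000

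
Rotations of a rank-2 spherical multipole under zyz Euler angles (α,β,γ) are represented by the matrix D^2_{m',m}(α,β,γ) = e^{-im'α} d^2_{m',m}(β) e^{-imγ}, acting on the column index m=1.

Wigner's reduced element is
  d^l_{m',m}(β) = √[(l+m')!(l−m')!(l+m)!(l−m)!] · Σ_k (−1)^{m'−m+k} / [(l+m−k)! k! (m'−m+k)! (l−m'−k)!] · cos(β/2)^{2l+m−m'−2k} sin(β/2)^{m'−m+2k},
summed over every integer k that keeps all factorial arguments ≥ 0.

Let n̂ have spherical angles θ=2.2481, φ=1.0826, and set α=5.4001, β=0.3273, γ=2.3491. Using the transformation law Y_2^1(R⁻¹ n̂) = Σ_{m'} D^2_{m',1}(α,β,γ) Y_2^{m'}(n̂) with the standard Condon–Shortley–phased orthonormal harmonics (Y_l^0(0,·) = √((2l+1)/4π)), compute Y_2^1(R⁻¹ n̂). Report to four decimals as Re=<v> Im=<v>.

Need the full column D^2_{m',1} for m'=−2..2 at α=5.4001, β=0.3273, γ=2.3491.
cos(β/2)=0.986639, sin(β/2)=0.162921
d^2_{-2,1}: single k=3 term ⇒ +0.008533;  D = -0.004798+0.007057i
d^2_{-1,1}: k∈[2..3] ⇒ +0.077516 -0.000705 = +0.076811;  D = -0.076496+0.006949i
d^2_{0,1}: k∈[1..2] ⇒ +0.383289 -0.010451 = +0.372838;  D = -0.261759-0.265500i
d^2_{1,1}: k∈[0..1] ⇒ +0.947618 -0.077516 = +0.870103;  D = +0.091004-0.865331i
d^2_{2,1}: single k=0 term ⇒ -0.312954;  D = -0.261271+0.172273i
Y_2^{m'}(θ=2.2481,φ=1.0826) and Σ D·Y over m':
  (-0.0048+0.0071i)·(-0.1314-0.1943i)  (-0.0765+0.0069i)·(-0.1770+0.3332i)  (-0.2618-0.2655i)·(+0.0562+0.0000i)  (+0.0910-0.8653i)·(+0.1770+0.3332i)  (-0.2613+0.1723i)·(-0.1314+0.1943i)
Y_2^1(R⁻¹ n̂) = +0.303790-0.237846i

Re=0.3038 Im=-0.2378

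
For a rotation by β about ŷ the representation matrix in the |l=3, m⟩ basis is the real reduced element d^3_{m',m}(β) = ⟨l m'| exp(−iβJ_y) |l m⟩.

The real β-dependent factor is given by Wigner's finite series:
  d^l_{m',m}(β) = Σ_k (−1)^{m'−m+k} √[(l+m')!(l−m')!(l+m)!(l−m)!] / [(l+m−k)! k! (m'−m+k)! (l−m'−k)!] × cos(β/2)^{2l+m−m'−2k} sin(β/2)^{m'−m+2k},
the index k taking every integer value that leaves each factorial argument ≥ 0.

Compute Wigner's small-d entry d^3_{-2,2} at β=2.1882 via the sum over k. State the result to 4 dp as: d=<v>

d^3_{-2,2}(β=2.1882) via Wigner's sum:
c=cos(2.1882/2)=0.458846, s=sin(2.1882/2)=0.888516; N=√[1·120·120·1]=120.000000
The bounds max(0,m−m')=4 and min(l+m,l−m')=5 give 2 terms
  k=4: (−1)^0·120.0000/(24)·0.4588^2·0.8885^4 = +0.656092
  k=5: (−1)^1·120.0000/(120)·0.4588^0·0.8885^6 = -0.492029
d^3_{-2,2}(2.1882) = +0.656092 -0.492029 = +0.164063

d=0.1641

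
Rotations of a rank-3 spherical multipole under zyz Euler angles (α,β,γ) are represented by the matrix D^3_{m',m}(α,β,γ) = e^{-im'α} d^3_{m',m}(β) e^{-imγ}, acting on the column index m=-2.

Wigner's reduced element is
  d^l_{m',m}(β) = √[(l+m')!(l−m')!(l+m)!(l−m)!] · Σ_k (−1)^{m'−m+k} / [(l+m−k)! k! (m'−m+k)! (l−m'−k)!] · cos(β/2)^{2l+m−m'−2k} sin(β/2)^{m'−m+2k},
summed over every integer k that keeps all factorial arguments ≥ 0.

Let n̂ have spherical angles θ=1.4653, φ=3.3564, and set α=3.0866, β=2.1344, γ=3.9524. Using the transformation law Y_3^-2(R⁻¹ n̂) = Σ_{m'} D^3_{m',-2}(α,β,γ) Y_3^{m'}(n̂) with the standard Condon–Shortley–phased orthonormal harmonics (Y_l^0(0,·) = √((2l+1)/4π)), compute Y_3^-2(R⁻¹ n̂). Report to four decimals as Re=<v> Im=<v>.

Need the full column D^3_{m',-2} for m'=−3..3 at α=3.0866, β=2.1344, γ=3.9524.
cos(β/2)=0.482579, sin(β/2)=0.875853
d^3_{-3,-2}: single k=1 term ⇒ +0.056150;  D = -0.006396-0.055784i
d^3_{-2,-2}: k∈[0..1] ⇒ +0.012630 -0.208020 = -0.195389;  D = -0.011554-0.195047i
d^3_{-1,-2}: k∈[0..1] ⇒ -0.072489 +0.477559 = +0.405070;  D = -0.001691-0.405067i
d^3_{0,-2}: k∈[0..1] ⇒ +0.227874 -0.750621 = -0.522747;  D = +0.026554-0.522073i
d^3_{1,-2}: k∈[0..1] ⇒ -0.477559 +0.786545 = +0.308986;  D = +0.032633-0.307257i
d^3_{2,-2}: k∈[0..1] ⇒ +0.685220 -0.451426 = +0.233794;  D = -0.037433+0.230778i
d^3_{3,-2}: single k=0 term ⇒ -0.609255;  D = -0.130457+0.595124i
Y_3^{m'}(θ=1.4653,φ=3.3564) and Σ D·Y over m':
  (-0.0064-0.0558i)·(-0.3280+0.2465i)  (-0.0116-0.1950i)·(+0.0968-0.0443i)  (-0.0017-0.4051i)·(+0.2966-0.0647i)  (+0.0266-0.5221i)·(-0.1157+0.0000i)  (+0.0326-0.3073i)·(-0.2966-0.0647i)  (-0.0374+0.2308i)·(+0.0968+0.0443i)  (-0.1305+0.5951i)·(+0.3280+0.2465i)
Y_3^-2(R⁻¹ n̂) = -0.256594+0.211483i

Re=-0.2566 Im=0.2115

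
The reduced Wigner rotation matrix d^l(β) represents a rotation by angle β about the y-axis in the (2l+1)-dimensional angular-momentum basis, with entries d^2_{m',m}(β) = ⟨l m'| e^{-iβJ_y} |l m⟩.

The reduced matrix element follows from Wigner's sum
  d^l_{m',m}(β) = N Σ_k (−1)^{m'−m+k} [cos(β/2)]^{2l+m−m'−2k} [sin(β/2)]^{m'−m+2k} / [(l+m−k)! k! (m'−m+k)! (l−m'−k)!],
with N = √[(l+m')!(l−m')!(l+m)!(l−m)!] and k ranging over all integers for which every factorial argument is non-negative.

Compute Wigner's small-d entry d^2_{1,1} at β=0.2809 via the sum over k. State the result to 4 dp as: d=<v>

d=0.9036

d^2_{1,1}(β=0.2809) via Wigner's sum:
Half-angle: c=0.990153, s=0.139989. N=√(6·1·6·1)=6.000000
k∈{0,1} keeps every argument non-negative
  k=0: (−1)^0·6.0000/(6)·0.9902^4·0.1400^0 = +0.961190
  k=1: (−1)^1·6.0000/(2)·0.9902^2·0.1400^2 = -0.057638
d^2_{1,1}(0.2809) = +0.961190 -0.057638 = +0.903552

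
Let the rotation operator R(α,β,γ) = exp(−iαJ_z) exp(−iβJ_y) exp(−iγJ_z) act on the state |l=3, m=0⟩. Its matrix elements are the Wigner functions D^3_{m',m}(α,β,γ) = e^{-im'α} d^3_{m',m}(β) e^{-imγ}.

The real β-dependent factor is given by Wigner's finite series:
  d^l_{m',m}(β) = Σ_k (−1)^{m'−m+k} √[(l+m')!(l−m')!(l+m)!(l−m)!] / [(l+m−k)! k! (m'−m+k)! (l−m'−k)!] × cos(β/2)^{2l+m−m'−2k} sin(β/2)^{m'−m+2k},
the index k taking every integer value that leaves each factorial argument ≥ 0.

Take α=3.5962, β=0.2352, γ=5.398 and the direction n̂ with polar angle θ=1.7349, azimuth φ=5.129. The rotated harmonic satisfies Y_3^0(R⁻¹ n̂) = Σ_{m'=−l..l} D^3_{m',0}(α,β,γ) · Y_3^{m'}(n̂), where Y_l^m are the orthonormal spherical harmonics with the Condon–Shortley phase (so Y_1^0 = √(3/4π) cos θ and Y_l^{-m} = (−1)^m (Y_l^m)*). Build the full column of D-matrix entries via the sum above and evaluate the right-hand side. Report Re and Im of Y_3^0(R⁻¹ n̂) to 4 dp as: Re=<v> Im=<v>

Need the full column D^3_{m',0} for m'=−3..3 at α=3.5962, β=0.2352, γ=5.398.
cos(β/2)=0.993093, sin(β/2)=0.117329
d^3_{-3,0}: single k=3 term ⇒ +0.007075;  D = -0.001454-0.006924i
d^3_{-2,0}: k∈[2..3] ⇒ +0.073339 -0.001024 = +0.072315;  D = +0.044428+0.057058i
d^3_{-1,0}: k∈[1..3] ⇒ +0.392596 -0.016440 +0.000076 = +0.376233;  D = -0.338020-0.165207i
d^3_{0,0}: k∈[0..3] ⇒ +0.959268 -0.120507 +0.001682 -0.000003 = +0.840440;  D = +0.840440+0.000000i
d^3_{1,0}: k∈[0..2] ⇒ -0.392596 +0.016440 -0.000076 = -0.376233;  D = +0.338020-0.165207i
d^3_{2,0}: k∈[0..1] ⇒ +0.073339 -0.001024 = +0.072315;  D = +0.044428-0.057058i
d^3_{3,0}: single k=0 term ⇒ -0.007075;  D = +0.001454-0.006924i
Y_3^{m'}(θ=1.7349,φ=5.129) and Σ D·Y over m':
  (-0.0015-0.0069i)·(-0.3802-0.1264i)  (+0.0444+0.0571i)·(+0.1093-0.1203i)  (-0.3380-0.1652i)·(-0.1118-0.2527i)  (+0.8404+0.0000i)·(+0.1748+0.0000i)  (+0.3380-0.1652i)·(+0.1118-0.2527i)  (+0.0444-0.0571i)·(+0.1093+0.1203i)  (+0.0015-0.0069i)·(+0.3802-0.1264i)
Y_3^0(R⁻¹ n̂) = +0.161768+0.000000i

Re=0.1618 Im=0.0000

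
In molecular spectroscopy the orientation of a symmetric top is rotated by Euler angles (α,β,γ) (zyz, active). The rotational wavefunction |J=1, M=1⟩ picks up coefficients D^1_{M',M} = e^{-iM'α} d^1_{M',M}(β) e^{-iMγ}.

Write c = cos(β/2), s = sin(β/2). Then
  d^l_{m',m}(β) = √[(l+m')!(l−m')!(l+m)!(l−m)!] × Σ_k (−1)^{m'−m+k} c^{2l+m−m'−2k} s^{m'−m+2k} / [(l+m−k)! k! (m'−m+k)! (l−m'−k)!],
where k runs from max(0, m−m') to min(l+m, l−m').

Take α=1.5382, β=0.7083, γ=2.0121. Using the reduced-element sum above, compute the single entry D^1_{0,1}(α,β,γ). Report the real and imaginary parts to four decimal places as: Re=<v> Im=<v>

Re=-0.1965 Im=-0.4159

First d^1_{0,1}(β=0.7083), then the phase factors e^{-i(0)α} and e^{-i(1)γ}:
With c≡cos(β/2)=0.937942 and s≡sin(β/2)=0.346793, N=[1·1·2·1]^{1/2}=1.414214
k: max(0,(1)−(0))=1 … min(1+(1),1−(0))=1
  k=1: (−1)^0·1.4142/(1)·0.9379^1·0.3468^1 = +0.460004
d^1_{0,1}(0.7083) = +0.460004
Attach z-rotation phases: D = e^{-i(0)(1.5382)}·(+0.460004)·e^{-i(1)(2.0121)} = -0.196476-0.415933i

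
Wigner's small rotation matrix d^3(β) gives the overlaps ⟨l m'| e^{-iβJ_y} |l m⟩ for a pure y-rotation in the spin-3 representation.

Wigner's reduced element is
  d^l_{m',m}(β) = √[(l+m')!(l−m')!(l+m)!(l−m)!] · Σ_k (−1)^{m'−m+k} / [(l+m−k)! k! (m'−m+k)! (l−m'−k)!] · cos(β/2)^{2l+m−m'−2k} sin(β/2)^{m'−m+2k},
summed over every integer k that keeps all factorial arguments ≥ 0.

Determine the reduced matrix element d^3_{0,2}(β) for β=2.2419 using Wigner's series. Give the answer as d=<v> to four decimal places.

d=-0.5222

d^3_{0,2}(β=2.2419) via Wigner's sum:
Half-angle: c=0.434827, s=0.900514. N=√(6·6·120·1)=65.726707
The bounds max(0,m−m')=2 and min(l+m,l−m')=3 give 2 terms
  k=2: (−1)^0·65.7267/(12)·0.4348^4·0.9005^2 = +0.158785
  k=3: (−1)^1·65.7267/(12)·0.4348^2·0.9005^4 = -0.681013
d^3_{0,2}(2.2419) = +0.158785 -0.681013 = -0.522229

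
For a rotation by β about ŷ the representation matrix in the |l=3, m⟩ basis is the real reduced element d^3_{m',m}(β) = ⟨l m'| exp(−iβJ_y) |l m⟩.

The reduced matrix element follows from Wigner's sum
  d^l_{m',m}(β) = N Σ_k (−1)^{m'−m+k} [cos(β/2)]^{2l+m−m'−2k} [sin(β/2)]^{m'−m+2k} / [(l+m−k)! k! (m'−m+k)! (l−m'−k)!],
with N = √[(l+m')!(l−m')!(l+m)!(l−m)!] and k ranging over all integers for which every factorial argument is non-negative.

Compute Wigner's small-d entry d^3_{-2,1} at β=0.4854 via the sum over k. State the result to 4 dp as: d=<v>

d^3_{-2,1}(β=0.4854) via Wigner's sum:
Half-angle: c=0.970693, s=0.240324. N=√(1·120·24·2)=75.894664
k∈{3,4} keeps every argument non-negative
  k=3: (−1)^0·75.8947/(12)·0.9707^3·0.2403^3 = +0.080291
  k=4: (−1)^1·75.8947/(24)·0.9707^1·0.2403^5 = -0.002461
d^3_{-2,1}(0.4854) = +0.080291 -0.002461 = +0.077831

d=0.0778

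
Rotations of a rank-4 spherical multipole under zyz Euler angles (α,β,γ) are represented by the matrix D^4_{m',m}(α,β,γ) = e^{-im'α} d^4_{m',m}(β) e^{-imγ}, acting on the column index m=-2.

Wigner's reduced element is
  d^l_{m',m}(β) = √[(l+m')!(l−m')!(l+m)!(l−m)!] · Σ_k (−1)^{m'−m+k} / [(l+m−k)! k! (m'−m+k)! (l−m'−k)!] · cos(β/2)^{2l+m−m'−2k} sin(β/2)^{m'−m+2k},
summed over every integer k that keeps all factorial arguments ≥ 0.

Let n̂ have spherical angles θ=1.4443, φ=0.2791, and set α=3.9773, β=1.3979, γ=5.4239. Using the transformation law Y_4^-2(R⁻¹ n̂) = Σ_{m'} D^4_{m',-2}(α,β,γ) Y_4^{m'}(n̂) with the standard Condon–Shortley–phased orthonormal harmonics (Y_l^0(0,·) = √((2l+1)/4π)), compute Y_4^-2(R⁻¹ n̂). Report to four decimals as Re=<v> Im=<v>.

Need the full column D^4_{m',-2} for m'=−4..4 at α=3.9773, β=1.3979, γ=5.4239.
cos(β/2)=0.765518, sin(β/2)=0.643414
d^4_{-4,-2}: single k=2 term ⇒ +0.440853;  D = -0.023558+0.440223i
d^4_{-3,-2}: k∈[1..2] ⇒ +0.370888 -0.786022 = -0.415134;  D = +0.292617+0.294468i
d^4_{-2,-2}: k∈[0..2] ⇒ +0.117935 -0.999760 +0.882828 = +0.001003;  D = +0.001002-0.000047i
d^4_{-1,-2}: k∈[0..2] ⇒ -0.420548 +1.485443 -0.699576 = +0.365319;  D = -0.231956+0.282231i
d^4_{0,-2}: k∈[0..2] ⇒ +0.790380 -1.488932 +0.394436 = -0.304116;  D = +0.044777+0.300802i
d^4_{1,-2}: k∈[0..2] ⇒ -0.990295 +1.049364 -0.148261 = -0.089192;  D = -0.074246-0.049424i
d^4_{2,-2}: k∈[0..2] ⇒ +0.882828 -0.498926 +0.029371 = +0.413273;  D = -0.400589+0.101602i
d^4_{3,-2}: k∈[0..1] ⇒ -0.555271 +0.130754 = -0.424517;  D = -0.198550+0.375224i
d^4_{4,-2}: single k=0 term ⇒ +0.220006;  D = +0.075235+0.206742i
Y_4^{m'}(θ=1.4443,φ=0.2791) and Σ D·Y over m':
  (-0.0236+0.4402i)·(+0.1881-0.3851i)  (+0.2926+0.2945i)·(+0.1032-0.1145i)  (+0.0010-0.0000i)·(-0.2481+0.1549i)  (-0.2320+0.2822i)·(-0.1644+0.0471i)  (+0.0448+0.3008i)·(+0.2678+0.0000i)  (-0.0742-0.0494i)·(+0.1644+0.0471i)  (-0.4006+0.1016i)·(-0.2481-0.1549i)  (-0.1986+0.3752i)·(-0.1032-0.1145i)  (+0.0752+0.2067i)·(+0.1881+0.3851i)
Y_4^-2(R⁻¹ n̂) = +0.368850+0.189252i

Re=0.3688 Im=0.1893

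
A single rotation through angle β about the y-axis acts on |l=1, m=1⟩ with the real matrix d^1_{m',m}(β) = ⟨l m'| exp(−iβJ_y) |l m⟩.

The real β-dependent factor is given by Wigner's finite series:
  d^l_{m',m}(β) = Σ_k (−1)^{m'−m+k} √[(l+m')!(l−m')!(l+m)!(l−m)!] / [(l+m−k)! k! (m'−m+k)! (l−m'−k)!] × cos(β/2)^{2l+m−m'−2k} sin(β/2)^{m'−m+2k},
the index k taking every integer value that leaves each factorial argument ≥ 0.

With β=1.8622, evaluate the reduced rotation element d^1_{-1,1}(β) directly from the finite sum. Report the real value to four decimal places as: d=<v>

d=0.6436

d^1_{-1,1}(β=1.8622) via Wigner's sum:
c=cos(1.8622/2)=0.596952, s=sin(1.8622/2)=0.802277; N=√[1·2·2·1]=2.000000
k: max(0,(1)−(-1))=2 … min(1+(1),1−(-1))=2
  k=2: (−1)^0·2.0000/(2)·0.5970^0·0.8023^2 = +0.643649
d^1_{-1,1}(1.8622) = +0.643649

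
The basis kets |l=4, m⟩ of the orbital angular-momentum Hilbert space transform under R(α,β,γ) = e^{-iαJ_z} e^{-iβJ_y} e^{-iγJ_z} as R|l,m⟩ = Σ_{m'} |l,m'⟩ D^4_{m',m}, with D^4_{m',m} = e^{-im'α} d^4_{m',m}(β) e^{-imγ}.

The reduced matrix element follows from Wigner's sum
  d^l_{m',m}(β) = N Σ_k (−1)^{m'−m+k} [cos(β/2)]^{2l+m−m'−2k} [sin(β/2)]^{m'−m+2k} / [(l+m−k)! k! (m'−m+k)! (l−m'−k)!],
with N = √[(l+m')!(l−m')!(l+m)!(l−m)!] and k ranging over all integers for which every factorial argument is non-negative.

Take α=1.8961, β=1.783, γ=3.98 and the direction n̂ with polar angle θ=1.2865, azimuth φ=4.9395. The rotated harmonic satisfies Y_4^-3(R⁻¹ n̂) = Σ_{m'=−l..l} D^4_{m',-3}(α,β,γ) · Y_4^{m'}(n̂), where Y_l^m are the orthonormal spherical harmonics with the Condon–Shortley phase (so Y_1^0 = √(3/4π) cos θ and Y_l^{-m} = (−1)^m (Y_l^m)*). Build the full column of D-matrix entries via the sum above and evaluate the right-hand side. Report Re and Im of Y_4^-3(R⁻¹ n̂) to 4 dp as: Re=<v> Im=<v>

Need the full column D^4_{m',-3} for m'=−4..4 at α=1.8961, β=1.783, γ=3.98.
cos(β/2)=0.628246, sin(β/2)=0.778015
d^4_{-4,-3}: single k=1 term ⇒ +0.085004;  D = +0.066372+0.053108i
d^4_{-3,-3}: k∈[0..1] ⇒ +0.024268 -0.260526 = -0.236258;  D = -0.080910+0.221971i
d^4_{-2,-3}: k∈[0..1] ⇒ -0.112450 +0.517365 = +0.404915;  D = -0.404796-0.009813i
d^4_{-1,-3}: k∈[0..1] ⇒ +0.295409 -0.755073 = -0.459664;  D = -0.136309-0.438989i
d^4_{0,-3}: k∈[0..1] ⇒ -0.545350 +0.836358 = +0.291008;  D = +0.235763-0.170591i
d^4_{1,-3}: k∈[0..1] ⇒ +0.755073 -0.694796 = +0.060277;  D = -0.049089-0.034980i
d^4_{2,-3}: k∈[0..1] ⇒ -0.793439 +0.405611 = -0.387829;  D = +0.112319-0.371208i
d^4_{3,-3}: k∈[0..1] ⇒ +0.612752 -0.134247 = +0.478505;  D = +0.478268-0.015063i
d^4_{4,-3}: single k=0 term ⇒ -0.306613;  D = +0.107090+0.287303i
Y_4^{m'}(θ=1.2865,φ=4.9395) and Σ D·Y over m':
  (+0.0664+0.0531i)·(+0.2310-0.2962i)  (-0.0809+0.2220i)·(-0.1955-0.2412i)  (-0.4048-0.0098i)·(+0.1244-0.0608i)  (-0.1363-0.4390i)·(-0.0702-0.3039i)  (+0.2358-0.1706i)·(+0.0906+0.0000i)  (-0.0491-0.0350i)·(+0.0702-0.3039i)  (+0.1123-0.3712i)·(+0.1244+0.0608i)  (+0.4783-0.0151i)·(+0.1955-0.2412i)  (+0.1071+0.2873i)·(+0.2310+0.2962i)
Y_4^-3(R⁻¹ n̂) = -0.001072+0.001805i

Re=-0.0011 Im=0.0018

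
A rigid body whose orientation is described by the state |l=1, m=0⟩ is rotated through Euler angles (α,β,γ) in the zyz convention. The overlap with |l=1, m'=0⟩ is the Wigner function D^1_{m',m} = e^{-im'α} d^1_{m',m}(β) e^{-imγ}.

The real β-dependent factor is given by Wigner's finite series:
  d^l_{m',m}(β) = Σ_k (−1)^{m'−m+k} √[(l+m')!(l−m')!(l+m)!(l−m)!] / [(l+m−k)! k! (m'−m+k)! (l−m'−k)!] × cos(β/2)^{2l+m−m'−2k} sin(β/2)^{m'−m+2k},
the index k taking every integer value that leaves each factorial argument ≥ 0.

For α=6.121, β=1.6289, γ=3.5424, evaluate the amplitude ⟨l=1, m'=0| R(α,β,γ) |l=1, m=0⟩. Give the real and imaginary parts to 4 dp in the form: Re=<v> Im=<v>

Re=-0.0581 Im=0.0000

First d^1_{0,0}(β=1.6289), then the phase factors e^{-i(0)α} and e^{-i(0)γ}:
Half-angle: c=0.686269, s=0.727348. N=√(1·1·1·1)=1.000000
Admissible k: 0..1 (factorial args all ≥0)
  k=0: (−1)^0·1.0000/(1)·0.6863^2·0.7273^0 = +0.470965
  k=1: (−1)^1·1.0000/(1)·0.6863^0·0.7273^2 = -0.529035
d^1_{0,0}(1.6289) = +0.470965 -0.529035 = -0.058071
D = (+1.000000+0.000000i)·(-0.058071)·(+1.000000+0.000000i) = -0.058071+0.000000i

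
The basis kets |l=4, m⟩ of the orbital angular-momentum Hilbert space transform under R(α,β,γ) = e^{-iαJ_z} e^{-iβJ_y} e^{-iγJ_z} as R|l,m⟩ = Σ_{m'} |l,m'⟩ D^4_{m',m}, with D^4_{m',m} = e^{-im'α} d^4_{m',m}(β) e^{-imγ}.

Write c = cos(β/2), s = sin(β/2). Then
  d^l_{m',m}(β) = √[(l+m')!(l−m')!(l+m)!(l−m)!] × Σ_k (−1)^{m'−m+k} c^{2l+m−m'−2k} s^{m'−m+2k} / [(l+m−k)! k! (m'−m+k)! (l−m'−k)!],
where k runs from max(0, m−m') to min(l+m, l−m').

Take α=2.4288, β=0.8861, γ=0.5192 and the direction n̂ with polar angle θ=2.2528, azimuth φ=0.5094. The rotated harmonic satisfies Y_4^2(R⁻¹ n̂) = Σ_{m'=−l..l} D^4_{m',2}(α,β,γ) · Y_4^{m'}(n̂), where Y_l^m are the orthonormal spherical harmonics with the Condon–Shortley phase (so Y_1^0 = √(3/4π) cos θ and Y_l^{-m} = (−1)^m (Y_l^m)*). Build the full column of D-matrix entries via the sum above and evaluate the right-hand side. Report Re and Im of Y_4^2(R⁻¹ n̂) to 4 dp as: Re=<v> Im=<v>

Re=-0.3229 Im=0.0690

Need the full column D^4_{m',2} for m'=−4..4 at α=2.4288, β=0.8861, γ=0.5192.
cos(β/2)=0.903448, sin(β/2)=0.428697
d^4_{-4,2}: single k=6 term ⇒ +0.026809;  D = -0.019653+0.018235i
d^4_{-3,2}: k∈[5..6] ⇒ +0.119853 -0.008995 = +0.110857;  D = +0.110789-0.003900i
d^4_{-2,2}: k∈[4..6] ⇒ +0.337525 -0.060798 +0.001141 = +0.277868;  D = -0.216480-0.174204i
d^4_{-1,2}: k∈[3..5] ⇒ +0.670630 -0.226500 +0.010200 = +0.454330;  D = +0.081516+0.446957i
d^4_{0,2}: k∈[2..4] ⇒ +0.948074 -0.569253 +0.048065 = +0.426886;  D = +0.216687-0.367802i
d^4_{1,2}: k∈[1..3] ⇒ +0.893532 -1.005945 +0.151000 = +0.038587;  D = -0.036559+0.012343i
d^4_{2,2}: k∈[0..2] ⇒ +0.443840 -1.199229 +0.337525 = -0.417863;  D = -0.386931-0.157778i
d^4_{3,2}: k∈[0..1] ⇒ -0.788021 +0.532296 = -0.255725;  D = +0.116001+0.227901i
d^4_{4,2}: single k=0 term ⇒ +0.528810;  D = -0.126713+0.513404i
Y_4^{m'}(θ=2.2528,φ=0.5094) and Σ D·Y over m':
  (-0.0197+0.0182i)·(-0.0723-0.1435i)  (+0.1108-0.0039i)·(-0.0157+0.3688i)  (-0.2165-0.1742i)·(+0.1883-0.3058i)  (+0.0815+0.4470i)·(+0.0442-0.0247i)  (+0.2167-0.3678i)·(-0.3591+0.0000i)  (-0.0366+0.0123i)·(-0.0442-0.0247i)  (-0.3869-0.1578i)·(+0.1883+0.3058i)  (+0.1160+0.2279i)·(+0.0157+0.3688i)  (-0.1267+0.5134i)·(-0.0723+0.1435i)
Y_4^2(R⁻¹ n̂) = -0.322930+0.068982i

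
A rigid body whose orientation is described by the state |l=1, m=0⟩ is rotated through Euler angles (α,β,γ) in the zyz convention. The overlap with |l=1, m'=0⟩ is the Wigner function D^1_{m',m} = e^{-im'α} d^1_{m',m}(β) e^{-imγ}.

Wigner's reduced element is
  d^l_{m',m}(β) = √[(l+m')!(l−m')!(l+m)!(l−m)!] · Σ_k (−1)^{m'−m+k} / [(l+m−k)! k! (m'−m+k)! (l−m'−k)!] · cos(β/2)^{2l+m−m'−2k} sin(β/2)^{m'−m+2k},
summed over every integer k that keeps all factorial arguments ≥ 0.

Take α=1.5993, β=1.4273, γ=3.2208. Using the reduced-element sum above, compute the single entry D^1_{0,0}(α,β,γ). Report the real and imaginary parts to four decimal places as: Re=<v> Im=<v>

D^1_{0,0}(1.5993,1.4273,3.2208) = e^{-i·0·1.5993}·d^1_{0,0}(1.4273)·e^{-i·0·3.2208}. Compute d first:
Half-angle: c=0.755978, s=0.654597. N=√(1·1·1·1)=1.000000
Admissible k: 0..1 (factorial args all ≥0)
  k=0: (−1)^0·1.0000/(1)·0.7560^2·0.6546^0 = +0.571502
  k=1: (−1)^1·1.0000/(1)·0.7560^0·0.6546^2 = -0.428498
d^1_{0,0}(1.4273) = +0.571502 -0.428498 = +0.143004
D = (+1.000000+0.000000i)·(+0.143004)·(+1.000000+0.000000i) = +0.143004+0.000000i

Re=0.1430 Im=0.0000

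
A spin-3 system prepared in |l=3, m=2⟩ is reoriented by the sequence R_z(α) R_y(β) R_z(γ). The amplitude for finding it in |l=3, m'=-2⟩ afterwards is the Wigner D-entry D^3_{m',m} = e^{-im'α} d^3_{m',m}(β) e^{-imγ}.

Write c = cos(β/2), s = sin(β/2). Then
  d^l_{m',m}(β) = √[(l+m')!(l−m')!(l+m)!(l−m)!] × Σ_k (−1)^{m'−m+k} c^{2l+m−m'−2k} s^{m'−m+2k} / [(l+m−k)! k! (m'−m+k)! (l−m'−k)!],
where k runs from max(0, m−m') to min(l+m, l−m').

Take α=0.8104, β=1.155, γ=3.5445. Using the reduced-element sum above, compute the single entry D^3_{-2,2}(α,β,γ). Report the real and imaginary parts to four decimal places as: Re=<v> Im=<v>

D^3_{-2,2}(0.8104,1.155,3.5445) = e^{-i·-2·0.8104}·d^3_{-2,2}(1.155)·e^{-i·2·3.5445}. Compute d first:
With c≡cos(β/2)=0.837830 and s≡sin(β/2)=0.545931, N=[1·120·120·1]^{1/2}=120.000000
Admissible k: 4..5 (factorial args all ≥0)
  k=4: (−1)^0·120.0000/(24)·0.8378^2·0.5459^4 = +0.311769
  k=5: (−1)^1·120.0000/(120)·0.8378^0·0.5459^6 = -0.026474
d^3_{-2,2}(1.155) = +0.311769 -0.026474 = +0.285295
D = (-0.049983+0.998750i)·(+0.285295)·(+0.692524-0.721395i) = +0.195678+0.207613i

Re=0.1957 Im=0.2076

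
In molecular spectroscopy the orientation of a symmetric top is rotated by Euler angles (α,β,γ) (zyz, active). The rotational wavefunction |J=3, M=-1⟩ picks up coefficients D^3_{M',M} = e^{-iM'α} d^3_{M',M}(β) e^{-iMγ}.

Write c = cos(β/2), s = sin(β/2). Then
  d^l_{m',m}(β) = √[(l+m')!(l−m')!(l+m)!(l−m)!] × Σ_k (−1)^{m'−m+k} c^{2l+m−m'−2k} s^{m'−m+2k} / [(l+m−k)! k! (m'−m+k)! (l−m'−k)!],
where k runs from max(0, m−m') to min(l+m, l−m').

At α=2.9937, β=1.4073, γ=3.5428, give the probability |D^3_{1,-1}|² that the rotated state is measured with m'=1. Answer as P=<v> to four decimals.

First d^3_{1,-1}(β=1.4073), then the phase factors e^{-i(1)α} and e^{-i(-1)γ}:
With c≡cos(β/2)=0.762486 and s≡sin(β/2)=0.647005, N=[24·2·2·24]^{1/2}=48.000000
k∈{0,1,2} keeps every argument non-negative
  k=0: (−1)^2·48.0000/(8)·0.7625^4·0.6470^2 = +0.848972
  k=1: (−1)^3·48.0000/(6)·0.7625^2·0.6470^4 = -0.815050
  k=2: (−1)^4·48.0000/(48)·0.7625^0·0.6470^6 = +0.073358
d^3_{1,-1}(1.4073) = +0.848972 -0.815050 +0.073358 = +0.107280
|D^3_{1,-1}|² = |d^3_{1,-1}(β)|² = (+0.107280)² = 0.011509 (the z-rotation phases have unit modulus)

P=0.0115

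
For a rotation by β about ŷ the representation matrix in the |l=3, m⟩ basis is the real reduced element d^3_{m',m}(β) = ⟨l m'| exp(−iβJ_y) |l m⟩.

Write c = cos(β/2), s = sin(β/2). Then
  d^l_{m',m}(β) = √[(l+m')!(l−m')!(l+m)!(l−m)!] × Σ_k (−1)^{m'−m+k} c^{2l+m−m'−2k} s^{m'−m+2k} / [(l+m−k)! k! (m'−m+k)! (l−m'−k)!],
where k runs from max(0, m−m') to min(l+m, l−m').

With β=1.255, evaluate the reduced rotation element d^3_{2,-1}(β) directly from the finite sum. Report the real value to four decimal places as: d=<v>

d^3_{2,-1}(β=1.255) via Wigner's sum:
Half-angle: c=0.809498, s=0.587123. N=√(120·1·2·24)=75.894664
The bounds max(0,m−m')=0 and min(l+m,l−m')=1 give 2 terms
  k=0: (−1)^3·75.8947/(12)·0.8095^3·0.5871^3 = -0.678991
  k=1: (−1)^4·75.8947/(24)·0.8095^1·0.5871^5 = +0.178591
d^3_{2,-1}(1.255) = -0.678991 +0.178591 = -0.500400

d=-0.5004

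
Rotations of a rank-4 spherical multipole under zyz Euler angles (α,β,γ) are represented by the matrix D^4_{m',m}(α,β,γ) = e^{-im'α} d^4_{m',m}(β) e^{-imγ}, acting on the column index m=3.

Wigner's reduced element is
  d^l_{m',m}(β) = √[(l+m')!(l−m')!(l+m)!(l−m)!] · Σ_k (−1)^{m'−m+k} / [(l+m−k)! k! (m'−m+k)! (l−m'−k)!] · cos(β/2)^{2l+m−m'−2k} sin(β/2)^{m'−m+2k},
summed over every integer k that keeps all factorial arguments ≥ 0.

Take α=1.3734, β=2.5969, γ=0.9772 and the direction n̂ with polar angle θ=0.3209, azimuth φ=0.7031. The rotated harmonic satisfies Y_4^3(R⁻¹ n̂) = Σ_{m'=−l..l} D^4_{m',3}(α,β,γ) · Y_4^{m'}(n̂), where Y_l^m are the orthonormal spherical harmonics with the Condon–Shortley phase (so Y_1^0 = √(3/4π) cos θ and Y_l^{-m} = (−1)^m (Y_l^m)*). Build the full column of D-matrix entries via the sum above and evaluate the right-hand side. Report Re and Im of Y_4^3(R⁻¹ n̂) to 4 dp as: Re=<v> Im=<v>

Need the full column D^4_{m',3} for m'=−4..4 at α=1.3734, β=2.5969, γ=0.9772.
cos(β/2)=0.268992, sin(β/2)=0.963142
d^4_{-4,3}: single k=7 term ⇒ +0.584949;  D = -0.489418+0.320367i
d^4_{-3,3}: k∈[6..7] ⇒ +0.404315 -0.740498 = -0.336183;  D = -0.125383-0.311927i
d^4_{-2,3}: k∈[5..6] ⇒ +0.181074 -0.773815 = -0.592741;  D = -0.582648+0.108916i
d^4_{-1,3}: k∈[4..5] ⇒ +0.059599 -0.458450 = -0.398851;  D = -0.005024+0.398820i
d^4_{0,3}: k∈[3..4] ⇒ +0.014888 -0.190869 = -0.175981;  D = +0.172115+0.036684i
d^4_{1,3}: k∈[2..3] ⇒ +0.002789 -0.059599 = -0.056810;  D = +0.022509-0.052160i
d^4_{2,3}: k∈[1..2] ⇒ +0.000367 -0.014124 = -0.013757;  D = -0.011317-0.007822i
d^4_{3,3}: k∈[0..1] ⇒ +0.000027 -0.002460 = -0.002432;  D = -0.001749+0.001691i
d^4_{4,3}: single k=0 term ⇒ -0.000278;  D = +0.000150+0.000234i
Y_4^{m'}(θ=0.3209,φ=0.7031) and Σ D·Y over m':
  (-0.4894+0.3204i)·(-0.0041-0.0014i)  (-0.1254-0.3119i)·(-0.0191-0.0320i)  (-0.5826+0.1089i)·(+0.0289-0.1741i)  (-0.0050+0.3988i)·(+0.3569-0.3025i)  (+0.1721+0.0367i)·(+0.4619+0.0000i)  (+0.0225-0.0522i)·(-0.3569-0.3025i)  (-0.0113-0.0078i)·(+0.0289+0.1741i)  (-0.0017+0.0017i)·(+0.0191-0.0320i)  (+0.0002+0.0002i)·(-0.0041+0.0014i)
Y_4^3(R⁻¹ n̂) = +0.172604+0.284428i

Re=0.1726 Im=0.2844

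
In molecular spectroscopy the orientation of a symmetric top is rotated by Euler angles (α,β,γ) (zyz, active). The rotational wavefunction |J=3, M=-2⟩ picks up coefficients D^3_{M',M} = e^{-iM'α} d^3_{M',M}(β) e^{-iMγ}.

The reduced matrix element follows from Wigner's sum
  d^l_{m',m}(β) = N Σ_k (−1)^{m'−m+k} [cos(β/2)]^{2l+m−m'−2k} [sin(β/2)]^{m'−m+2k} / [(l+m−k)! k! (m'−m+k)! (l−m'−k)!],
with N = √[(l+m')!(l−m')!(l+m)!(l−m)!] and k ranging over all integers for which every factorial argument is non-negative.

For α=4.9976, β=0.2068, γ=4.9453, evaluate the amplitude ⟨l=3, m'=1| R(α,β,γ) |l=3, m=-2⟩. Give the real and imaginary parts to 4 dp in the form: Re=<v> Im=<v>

D^3_{1,-2}(4.9976,0.2068,4.9453) = e^{-i·1·4.9976}·d^3_{1,-2}(0.2068)·e^{-i·-2·4.9453}. Compute d first:
Half-angle: c=0.994659, s=0.103216. N=√(24·2·1·120)=75.894664
The bounds max(0,m−m')=0 and min(l+m,l−m')=1 give 2 terms
  k=0: (−1)^3·75.8947/(12)·0.9947^3·0.1032^3 = -0.006844
  k=1: (−1)^4·75.8947/(24)·0.9947^1·0.1032^5 = +0.000037
d^3_{1,-2}(0.2068) = -0.006844 +0.000037 = -0.006807
D = (+0.281360+0.959602i)·(-0.006807)·(-0.893453-0.449157i) = -0.001223+0.006696i

Re=-0.0012 Im=0.0067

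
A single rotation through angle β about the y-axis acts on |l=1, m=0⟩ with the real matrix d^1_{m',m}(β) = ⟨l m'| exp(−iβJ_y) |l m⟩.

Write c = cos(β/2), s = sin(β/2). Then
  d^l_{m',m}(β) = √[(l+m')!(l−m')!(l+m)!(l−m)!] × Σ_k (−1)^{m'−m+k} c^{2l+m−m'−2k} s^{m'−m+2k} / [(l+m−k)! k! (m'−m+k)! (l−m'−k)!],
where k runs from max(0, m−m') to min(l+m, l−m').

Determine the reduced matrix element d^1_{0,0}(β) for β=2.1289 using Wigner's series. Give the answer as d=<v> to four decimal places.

d^1_{0,0}(β=2.1289) via Wigner's sum:
c=cos(2.1289/2)=0.484985, s=sin(2.1289/2)=0.874522; N=√[1·1·1·1]=1.000000
k∈{0,1} keeps every argument non-negative
  k=0: (−1)^0·1.0000/(1)·0.4850^2·0.8745^0 = +0.235211
  k=1: (−1)^1·1.0000/(1)·0.4850^0·0.8745^2 = -0.764789
d^1_{0,0}(2.1289) = +0.235211 -0.764789 = -0.529579

d=-0.5296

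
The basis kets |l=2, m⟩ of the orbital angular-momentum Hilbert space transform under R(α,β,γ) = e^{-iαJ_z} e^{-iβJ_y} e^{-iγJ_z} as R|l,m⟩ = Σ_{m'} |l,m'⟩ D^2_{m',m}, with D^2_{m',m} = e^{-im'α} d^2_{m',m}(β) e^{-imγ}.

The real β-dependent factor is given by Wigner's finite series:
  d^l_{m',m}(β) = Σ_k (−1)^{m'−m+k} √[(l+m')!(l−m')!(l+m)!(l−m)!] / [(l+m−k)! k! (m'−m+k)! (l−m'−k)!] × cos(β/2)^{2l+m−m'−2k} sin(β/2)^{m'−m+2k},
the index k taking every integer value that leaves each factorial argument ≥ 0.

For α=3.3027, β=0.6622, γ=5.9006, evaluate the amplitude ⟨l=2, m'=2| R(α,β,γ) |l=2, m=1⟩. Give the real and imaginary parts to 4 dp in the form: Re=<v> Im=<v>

Split into d^2_{2,1}(β=0.6622) × two z-phases.
With c≡cos(β/2)=0.945685 and s≡sin(β/2)=0.325083, N=[24·1·6·1]^{1/2}=12.000000
k: max(0,(1)−(2))=0 … min(2+(1),2−(2))=0
  k=0: (−1)^1·12.0000/(6)·0.9457^3·0.3251^1 = -0.549876
d^2_{2,1}(0.6622) = -0.549876
Phases: e^{-i·(2)·3.3027}=+0.948536-0.316668i, e^{-i·(1)·5.9006}=+0.927703+0.373320i ⇒ D=-0.548874-0.033176i

Re=-0.5489 Im=-0.0332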